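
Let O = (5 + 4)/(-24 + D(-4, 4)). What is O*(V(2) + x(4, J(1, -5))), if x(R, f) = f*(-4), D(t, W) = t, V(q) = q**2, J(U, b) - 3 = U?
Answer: 27/7 ≈ 3.8571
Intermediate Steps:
J(U, b) = 3 + U
O = -9/28 (O = (5 + 4)/(-24 - 4) = 9/(-28) = 9*(-1/28) = -9/28 ≈ -0.32143)
x(R, f) = -4*f
O*(V(2) + x(4, J(1, -5))) = -9*(2**2 - 4*(3 + 1))/28 = -9*(4 - 4*4)/28 = -9*(4 - 16)/28 = -9/28*(-12) = 27/7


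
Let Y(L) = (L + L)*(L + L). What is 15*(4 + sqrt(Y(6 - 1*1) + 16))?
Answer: 60 + 30*sqrt(29) ≈ 221.55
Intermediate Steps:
Y(L) = 4*L**2 (Y(L) = (2*L)*(2*L) = 4*L**2)
15*(4 + sqrt(Y(6 - 1*1) + 16)) = 15*(4 + sqrt(4*(6 - 1*1)**2 + 16)) = 15*(4 + sqrt(4*(6 - 1)**2 + 16)) = 15*(4 + sqrt(4*5**2 + 16)) = 15*(4 + sqrt(4*25 + 16)) = 15*(4 + sqrt(100 + 16)) = 15*(4 + sqrt(116)) = 15*(4 + 2*sqrt(29)) = 60 + 30*sqrt(29)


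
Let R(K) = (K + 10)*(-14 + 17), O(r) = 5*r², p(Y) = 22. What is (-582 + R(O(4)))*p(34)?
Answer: -6864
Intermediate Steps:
R(K) = 30 + 3*K (R(K) = (10 + K)*3 = 30 + 3*K)
(-582 + R(O(4)))*p(34) = (-582 + (30 + 3*(5*4²)))*22 = (-582 + (30 + 3*(5*16)))*22 = (-582 + (30 + 3*80))*22 = (-582 + (30 + 240))*22 = (-582 + 270)*22 = -312*22 = -6864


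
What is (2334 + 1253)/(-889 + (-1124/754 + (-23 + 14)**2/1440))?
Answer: -12727520/3159471 ≈ -4.0284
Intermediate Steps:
(2334 + 1253)/(-889 + (-1124/754 + (-23 + 14)**2/1440)) = 3587/(-889 + (-1124*1/754 + (-9)**2*(1/1440))) = 3587/(-889 + (-562/377 + 81*(1/1440))) = 3587/(-889 + (-562/377 + 9/160)) = 3587/(-889 - 86527/60320) = 3587/(-53711007/60320) = 3587*(-60320/53711007) = -12727520/3159471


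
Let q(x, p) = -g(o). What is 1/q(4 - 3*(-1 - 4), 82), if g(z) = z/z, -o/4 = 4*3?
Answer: -1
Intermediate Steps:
o = -48 (o = -16*3 = -4*12 = -48)
g(z) = 1
q(x, p) = -1 (q(x, p) = -1*1 = -1)
1/q(4 - 3*(-1 - 4), 82) = 1/(-1) = -1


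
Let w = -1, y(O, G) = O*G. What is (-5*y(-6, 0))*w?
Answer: 0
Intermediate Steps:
y(O, G) = G*O
(-5*y(-6, 0))*w = -0*(-6)*(-1) = -5*0*(-1) = 0*(-1) = 0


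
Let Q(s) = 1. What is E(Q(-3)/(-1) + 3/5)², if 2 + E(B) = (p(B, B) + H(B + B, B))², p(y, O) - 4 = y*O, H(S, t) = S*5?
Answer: 1522756/390625 ≈ 3.8983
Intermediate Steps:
H(S, t) = 5*S
p(y, O) = 4 + O*y (p(y, O) = 4 + y*O = 4 + O*y)
E(B) = -2 + (4 + B² + 10*B)² (E(B) = -2 + ((4 + B*B) + 5*(B + B))² = -2 + ((4 + B²) + 5*(2*B))² = -2 + ((4 + B²) + 10*B)² = -2 + (4 + B² + 10*B)²)
E(Q(-3)/(-1) + 3/5)² = (-2 + (4 + (1/(-1) + 3/5)² + 10*(1/(-1) + 3/5))²)² = (-2 + (4 + (1*(-1) + 3*(⅕))² + 10*(1*(-1) + 3*(⅕)))²)² = (-2 + (4 + (-1 + ⅗)² + 10*(-1 + ⅗))²)² = (-2 + (4 + (-⅖)² + 10*(-⅖))²)² = (-2 + (4 + 4/25 - 4)²)² = (-2 + (4/25)²)² = (-2 + 16/625)² = (-1234/625)² = 1522756/390625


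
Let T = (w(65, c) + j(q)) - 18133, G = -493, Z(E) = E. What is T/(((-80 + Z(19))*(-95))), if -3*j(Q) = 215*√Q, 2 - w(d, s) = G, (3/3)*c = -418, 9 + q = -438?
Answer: -17638/5795 - 43*I*√447/3477 ≈ -3.0437 - 0.26147*I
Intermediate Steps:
q = -447 (q = -9 - 438 = -447)
c = -418
w(d, s) = 495 (w(d, s) = 2 - 1*(-493) = 2 + 493 = 495)
j(Q) = -215*√Q/3
T = -17638 - 215*I*√447/3 (T = (495 - 215*I*√447/3) - 18133 = -17638 - 215*I*√447/3 ≈ -17638.0 - 1515.2*I)
T/(((-80 + Z(19))*(-95))) = (-17638 - 215*I*√447/3)/(((-80 + 19)*(-95))) = (-17638 - 215*I*√447/3)/((-61*(-95))) = (-17638 - 215*I*√447/3)/5795 = (-17638 - 215*I*√447/3)*(1/5795) = -17638/5795 - 43*I*√447/3477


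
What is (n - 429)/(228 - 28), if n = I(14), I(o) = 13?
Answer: -52/25 ≈ -2.0800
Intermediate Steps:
n = 13
(n - 429)/(228 - 28) = (13 - 429)/(228 - 28) = -416/200 = -416*1/200 = -52/25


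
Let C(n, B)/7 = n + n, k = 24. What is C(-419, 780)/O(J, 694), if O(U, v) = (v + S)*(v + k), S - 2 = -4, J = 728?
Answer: -2933/248428 ≈ -0.011806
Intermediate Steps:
S = -2 (S = 2 - 4 = -2)
O(U, v) = (-2 + v)*(24 + v) (O(U, v) = (v - 2)*(v + 24) = (-2 + v)*(24 + v))
C(n, B) = 14*n (C(n, B) = 7*(n + n) = 7*(2*n) = 14*n)
C(-419, 780)/O(J, 694) = (14*(-419))/(-48 + 694**2 + 22*694) = -5866/(-48 + 481636 + 15268) = -5866/496856 = -5866*1/496856 = -2933/248428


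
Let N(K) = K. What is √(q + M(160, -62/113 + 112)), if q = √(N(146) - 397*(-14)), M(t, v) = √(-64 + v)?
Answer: √(113*√605906 + 25538*√1426)/113 ≈ 9.0782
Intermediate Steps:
q = 2*√1426 (q = √(146 - 397*(-14)) = √(146 + 5558) = √5704 = 2*√1426 ≈ 75.525)
√(q + M(160, -62/113 + 112)) = √(2*√1426 + √(-64 + (-62/113 + 112))) = √(2*√1426 + √(-64 + 12594/113)) = √(2*√1426 + √(5362/113)) = √(2*√1426 + √605906/113)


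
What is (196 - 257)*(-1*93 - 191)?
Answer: 17324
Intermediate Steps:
(196 - 257)*(-1*93 - 191) = -61*(-93 - 191) = -61*(-284) = 17324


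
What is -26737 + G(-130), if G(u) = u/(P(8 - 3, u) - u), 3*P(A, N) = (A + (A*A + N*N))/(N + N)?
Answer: -225857579/8447 ≈ -26738.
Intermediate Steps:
P(A, N) = (A + A**2 + N**2)/(6*N) (P(A, N) = ((A + (A*A + N*N))/(N + N))/3 = ((A + (A**2 + N**2))/((2*N)))/3 = ((A + A**2 + N**2)*(1/(2*N)))/3 = ((A + A**2 + N**2)/(2*N))/3 = (A + A**2 + N**2)/(6*N))
G(u) = u/(-u + (30 + u**2)/(6*u)) (G(u) = u/(((8 - 3) + (8 - 3)**2 + u**2)/(6*u) - u) = u/((5 + 5**2 + u**2)/(6*u) - u) = u/((5 + 25 + u**2)/(6*u) - u) = u/((30 + u**2)/(6*u) - u) = u/(-u + (30 + u**2)/(6*u)))
-26737 + G(-130) = -26737 - 6*(-130)**2/(-30 + 5*(-130)**2) = -26737 - 6*16900/(-30 + 5*16900) = -26737 - 6*16900/(-30 + 84500) = -26737 - 6*16900/84470 = -26737 - 6*16900*1/84470 = -26737 - 10140/8447 = -225857579/8447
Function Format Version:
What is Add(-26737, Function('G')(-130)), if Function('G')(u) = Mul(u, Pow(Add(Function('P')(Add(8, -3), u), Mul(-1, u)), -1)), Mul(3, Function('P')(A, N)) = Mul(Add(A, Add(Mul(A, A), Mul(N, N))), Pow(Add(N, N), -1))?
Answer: Rational(-225857579, 8447) ≈ -26738.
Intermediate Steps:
Function('P')(A, N) = Mul(Rational(1, 6), Pow(N, -1), Add(A, Pow(A, 2), Pow(N, 2))) (Function('P')(A, N) = Mul(Rational(1, 3), Mul(Add(A, Add(Mul(A, A), Mul(N, N))), Pow(Add(N, N), -1))) = Mul(Rational(1, 3), Mul(Add(A, Add(Pow(A, 2), Pow(N, 2))), Pow(Mul(2, N), -1))) = Mul(Rational(1, 3), Mul(Add(A, Pow(A, 2), Pow(N, 2)), Mul(Rational(1, 2), Pow(N, -1)))) = Mul(Rational(1, 3), Mul(Rational(1, 2), Pow(N, -1), Add(A, Pow(A, 2), Pow(N, 2)))) = Mul(Rational(1, 6), Pow(N, -1), Add(A, Pow(A, 2), Pow(N, 2))))
Function('G')(u) = Mul(u, Pow(Add(Mul(-1, u), Mul(Rational(1, 6), Pow(u, -1), Add(30, Pow(u, 2)))), -1)) (Function('G')(u) = Mul(u, Pow(Add(Mul(Rational(1, 6), Pow(u, -1), Add(Add(8, -3), Pow(Add(8, -3), 2), Pow(u, 2))), Mul(-1, u)), -1)) = Mul(u, Pow(Add(Mul(Rational(1, 6), Pow(u, -1), Add(5, Pow(5, 2), Pow(u, 2))), Mul(-1, u)), -1)) = Mul(u, Pow(Add(Mul(Rational(1, 6), Pow(u, -1), Add(5, 25, Pow(u, 2))), Mul(-1, u)), -1)) = Mul(u, Pow(Add(Mul(Rational(1, 6), Pow(u, -1), Add(30, Pow(u, 2))), Mul(-1, u)), -1)) = Mul(u, Pow(Add(Mul(-1, u), Mul(Rational(1, 6), Pow(u, -1), Add(30, Pow(u, 2)))), -1)))
Add(-26737, Function('G')(-130)) = Add(-26737, Mul(-6, Pow(-130, 2), Pow(Add(-30, Mul(5, Pow(-130, 2))), -1))) = Add(-26737, Mul(-6, 16900, Pow(Add(-30, Mul(5, 16900)), -1))) = Add(-26737, Mul(-6, 16900, Pow(Add(-30, 84500), -1))) = Add(-26737, Mul(-6, 16900, Pow(84470, -1))) = Add(-26737, Mul(-6, 16900, Rational(1, 84470))) = Add(-26737, Rational(-10140, 8447)) = Rational(-225857579, 8447)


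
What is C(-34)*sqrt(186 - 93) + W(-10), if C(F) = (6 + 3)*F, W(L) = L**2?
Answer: 100 - 306*sqrt(93) ≈ -2851.0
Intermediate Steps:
C(F) = 9*F
C(-34)*sqrt(186 - 93) + W(-10) = (9*(-34))*sqrt(186 - 93) + (-10)**2 = -306*sqrt(93) + 100 = 100 - 306*sqrt(93)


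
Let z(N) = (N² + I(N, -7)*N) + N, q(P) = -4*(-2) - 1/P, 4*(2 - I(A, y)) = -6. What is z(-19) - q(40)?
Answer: 10701/40 ≈ 267.52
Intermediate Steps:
I(A, y) = 7/2 (I(A, y) = 2 - ¼*(-6) = 2 + 3/2 = 7/2)
q(P) = 8 - 1/P
z(N) = N² + 9*N/2 (z(N) = (N² + 7*N/2) + N = N² + 9*N/2)
z(-19) - q(40) = (½)*(-19)*(9 + 2*(-19)) - (8 - 1/40) = (½)*(-19)*(9 - 38) - (8 - 1*1/40) = (½)*(-19)*(-29) - (8 - 1/40) = 551/2 - 1*319/40 = 551/2 - 319/40 = 10701/40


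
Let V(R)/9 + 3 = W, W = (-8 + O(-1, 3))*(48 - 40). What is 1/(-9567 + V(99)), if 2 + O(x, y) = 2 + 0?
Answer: -1/10170 ≈ -9.8328e-5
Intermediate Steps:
O(x, y) = 0 (O(x, y) = -2 + (2 + 0) = -2 + 2 = 0)
W = -64 (W = (-8 + 0)*(48 - 40) = -8*8 = -64)
V(R) = -603 (V(R) = -27 + 9*(-64) = -27 - 576 = -603)
1/(-9567 + V(99)) = 1/(-9567 - 603) = 1/(-10170) = -1/10170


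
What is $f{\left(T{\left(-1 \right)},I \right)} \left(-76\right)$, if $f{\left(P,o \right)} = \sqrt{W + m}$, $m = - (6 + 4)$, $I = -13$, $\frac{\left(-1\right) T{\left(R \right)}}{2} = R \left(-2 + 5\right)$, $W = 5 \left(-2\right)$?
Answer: $- 152 i \sqrt{5} \approx - 339.88 i$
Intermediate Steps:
$W = -10$
$T{\left(R \right)} = - 6 R$ ($T{\left(R \right)} = - 2 R \left(-2 + 5\right) = - 2 R 3 = - 2 \cdot 3 R = - 6 R$)
$m = -10$ ($m = \left(-1\right) 10 = -10$)
$f{\left(P,o \right)} = 2 i \sqrt{5}$ ($f{\left(P,o \right)} = \sqrt{-10 - 10} = \sqrt{-20} = 2 i \sqrt{5}$)
$f{\left(T{\left(-1 \right)},I \right)} \left(-76\right) = 2 i \sqrt{5} \left(-76\right) = - 152 i \sqrt{5}$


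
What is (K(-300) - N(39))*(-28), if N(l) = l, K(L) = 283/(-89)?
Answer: 105112/89 ≈ 1181.0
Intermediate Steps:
K(L) = -283/89 (K(L) = 283*(-1/89) = -283/89)
(K(-300) - N(39))*(-28) = (-283/89 - 1*39)*(-28) = (-283/89 - 39)*(-28) = -3754/89*(-28) = 105112/89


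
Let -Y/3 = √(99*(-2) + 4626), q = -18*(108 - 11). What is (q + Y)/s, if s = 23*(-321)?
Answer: 582/2461 + 6*√123/2461 ≈ 0.26353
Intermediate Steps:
s = -7383
q = -1746 (q = -18*97 = -1746)
Y = -18*√123 (Y = -3*√(99*(-2) + 4626) = -3*√(-198 + 4626) = -18*√123 ≈ -199.63)
(q + Y)/s = (-1746 - 18*√123)/(-7383) = (-1746 - 18*√123)*(-1/7383) = 582/2461 + 6*√123/2461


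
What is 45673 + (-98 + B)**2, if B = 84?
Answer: 45869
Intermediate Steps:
45673 + (-98 + B)**2 = 45673 + (-98 + 84)**2 = 45673 + (-14)**2 = 45673 + 196 = 45869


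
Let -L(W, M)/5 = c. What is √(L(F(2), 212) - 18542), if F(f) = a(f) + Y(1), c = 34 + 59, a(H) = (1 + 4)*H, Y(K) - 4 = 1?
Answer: I*√19007 ≈ 137.87*I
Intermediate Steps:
Y(K) = 5 (Y(K) = 4 + 1 = 5)
a(H) = 5*H
c = 93
F(f) = 5 + 5*f (F(f) = 5*f + 5 = 5 + 5*f)
L(W, M) = -465 (L(W, M) = -5*93 = -465)
√(L(F(2), 212) - 18542) = √(-465 - 18542) = √(-19007) = I*√19007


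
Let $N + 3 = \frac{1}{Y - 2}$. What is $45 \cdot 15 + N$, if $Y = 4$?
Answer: $\frac{1345}{2} \approx 672.5$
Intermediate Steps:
$N = - \frac{5}{2}$ ($N = -3 + \frac{1}{4 - 2} = -3 + \frac{1}{2} = - \frac{5}{2} \approx -2.5$)
$45 \cdot 15 + N = 45 \cdot 15 - \frac{5}{2} = 675 - \frac{5}{2} = \frac{1345}{2}$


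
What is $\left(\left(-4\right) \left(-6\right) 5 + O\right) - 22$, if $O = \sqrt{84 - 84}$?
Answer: $98$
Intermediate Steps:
$O = 0$ ($O = \sqrt{0} = 0$)
$\left(\left(-4\right) \left(-6\right) 5 + O\right) - 22 = \left(\left(-4\right) \left(-6\right) 5 + 0\right) - 22 = \left(24 \cdot 5 + 0\right) - 22 = \left(120 + 0\right) - 22 = 120 - 22 = 98$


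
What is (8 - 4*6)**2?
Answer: 256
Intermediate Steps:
(8 - 4*6)**2 = (8 - 24)**2 = (-16)**2 = 256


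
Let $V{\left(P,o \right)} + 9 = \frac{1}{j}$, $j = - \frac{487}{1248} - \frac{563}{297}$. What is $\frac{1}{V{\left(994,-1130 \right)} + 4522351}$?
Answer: $\frac{282421}{1277204226430} \approx 2.2112 \cdot 10^{-7}$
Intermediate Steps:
$j = - \frac{282421}{123552}$ ($j = \left(-487\right) \frac{1}{1248} - \frac{563}{297} = - \frac{487}{1248} - \frac{563}{297} = - \frac{282421}{123552} \approx -2.2858$)
$V{\left(P,o \right)} = - \frac{2665341}{282421}$ ($V{\left(P,o \right)} = -9 + \frac{1}{- \frac{282421}{123552}} = -9 - \frac{123552}{282421} = - \frac{2665341}{282421}$)
$\frac{1}{V{\left(994,-1130 \right)} + 4522351} = \frac{1}{- \frac{2665341}{282421} + 4522351} = \frac{1}{\frac{1277204226430}{282421}} = \frac{282421}{1277204226430}$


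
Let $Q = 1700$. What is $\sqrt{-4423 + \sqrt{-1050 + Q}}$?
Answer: $\sqrt{-4423 + 5 \sqrt{26}} \approx 66.314 i$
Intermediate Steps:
$\sqrt{-4423 + \sqrt{-1050 + Q}} = \sqrt{-4423 + \sqrt{-1050 + 1700}} = \sqrt{-4423 + \sqrt{650}} = \sqrt{-4423 + 5 \sqrt{26}}$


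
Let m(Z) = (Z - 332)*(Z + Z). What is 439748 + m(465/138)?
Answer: 462910249/1058 ≈ 4.3753e+5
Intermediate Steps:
m(Z) = 2*Z*(-332 + Z) (m(Z) = (-332 + Z)*(2*Z) = 2*Z*(-332 + Z))
439748 + m(465/138) = 439748 + 2*(465/138)*(-332 + 465/138) = 439748 + 2*(465*(1/138))*(-332 + 465*(1/138)) = 439748 + 2*(155/46)*(-332 + 155/46) = 439748 + 2*(155/46)*(-15117/46) = 439748 - 2343135/1058 = 462910249/1058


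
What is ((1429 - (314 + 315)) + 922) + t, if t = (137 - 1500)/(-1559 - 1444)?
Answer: 5172529/3003 ≈ 1722.5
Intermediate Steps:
t = 1363/3003 (t = -1363/(-3003) = -1363*(-1/3003) = 1363/3003 ≈ 0.45388)
((1429 - (314 + 315)) + 922) + t = ((1429 - (314 + 315)) + 922) + 1363/3003 = ((1429 - 1*629) + 922) + 1363/3003 = ((1429 - 629) + 922) + 1363/3003 = (800 + 922) + 1363/3003 = 1722 + 1363/3003 = 5172529/3003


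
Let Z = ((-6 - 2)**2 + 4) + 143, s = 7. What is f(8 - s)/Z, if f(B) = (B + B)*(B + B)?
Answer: 4/211 ≈ 0.018957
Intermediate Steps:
Z = 211 (Z = ((-8)**2 + 4) + 143 = (64 + 4) + 143 = 68 + 143 = 211)
f(B) = 4*B**2 (f(B) = (2*B)*(2*B) = 4*B**2)
f(8 - s)/Z = (4*(8 - 1*7)**2)/211 = (4*(8 - 7)**2)*(1/211) = (4*1**2)*(1/211) = (4*1)*(1/211) = 4*(1/211) = 4/211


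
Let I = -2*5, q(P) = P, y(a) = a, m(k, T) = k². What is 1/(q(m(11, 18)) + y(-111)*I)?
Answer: 1/1231 ≈ 0.00081235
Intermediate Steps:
I = -10
1/(q(m(11, 18)) + y(-111)*I) = 1/(11² - 111*(-10)) = 1/(121 + 1110) = 1/1231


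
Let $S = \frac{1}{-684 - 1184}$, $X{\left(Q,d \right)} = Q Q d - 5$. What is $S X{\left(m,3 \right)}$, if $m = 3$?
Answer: $- \frac{11}{934} \approx -0.011777$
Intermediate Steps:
$X{\left(Q,d \right)} = -5 + d Q^{2}$ ($X{\left(Q,d \right)} = Q^{2} d - 5 = d Q^{2} - 5 = -5 + d Q^{2}$)
$S = - \frac{1}{1868}$ ($S = \frac{1}{-1868} = - \frac{1}{1868} \approx -0.00053533$)
$S X{\left(m,3 \right)} = - \frac{-5 + 3 \cdot 3^{2}}{1868} = - \frac{-5 + 3 \cdot 9}{1868} = - \frac{-5 + 27}{1868} = \left(- \frac{1}{1868}\right) 22 = - \frac{11}{934}$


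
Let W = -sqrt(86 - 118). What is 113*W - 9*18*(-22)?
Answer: 3564 - 452*I*sqrt(2) ≈ 3564.0 - 639.22*I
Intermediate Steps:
W = -4*I*sqrt(2) (W = -sqrt(-32) = -4*I*sqrt(2) ≈ -5.6569*I)
113*W - 9*18*(-22) = 113*(-4*I*sqrt(2)) - 9*18*(-22) = -452*I*sqrt(2) - 162*(-22) = -452*I*sqrt(2) + 3564 = 3564 - 452*I*sqrt(2)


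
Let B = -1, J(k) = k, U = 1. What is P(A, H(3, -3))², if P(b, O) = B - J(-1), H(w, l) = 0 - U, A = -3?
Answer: 0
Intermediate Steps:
H(w, l) = -1 (H(w, l) = 0 - 1*1 = 0 - 1 = -1)
P(b, O) = 0 (P(b, O) = -1 - 1*(-1) = -1 + 1 = 0)
P(A, H(3, -3))² = 0² = 0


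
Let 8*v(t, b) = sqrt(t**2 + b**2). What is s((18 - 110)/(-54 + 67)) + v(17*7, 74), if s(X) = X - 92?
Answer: -1288/13 + sqrt(19637)/8 ≈ -81.560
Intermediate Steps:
s(X) = -92 + X
v(t, b) = sqrt(b**2 + t**2)/8 (v(t, b) = sqrt(t**2 + b**2)/8 = sqrt(b**2 + t**2)/8)
s((18 - 110)/(-54 + 67)) + v(17*7, 74) = (-92 + (18 - 110)/(-54 + 67)) + sqrt(74**2 + (17*7)**2)/8 = (-92 - 92/13) + sqrt(5476 + 119**2)/8 = (-92 - 92*1/13) + sqrt(5476 + 14161)/8 = (-92 - 92/13) + sqrt(19637)/8 = -1288/13 + sqrt(19637)/8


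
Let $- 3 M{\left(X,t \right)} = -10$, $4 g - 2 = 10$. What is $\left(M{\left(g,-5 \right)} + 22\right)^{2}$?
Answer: $\frac{5776}{9} \approx 641.78$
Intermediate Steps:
$g = 3$ ($g = \frac{1}{2} + \frac{1}{4} \cdot 10 = \frac{1}{2} + \frac{5}{2} = 3$)
$M{\left(X,t \right)} = \frac{10}{3}$ ($M{\left(X,t \right)} = \left(- \frac{1}{3}\right) \left(-10\right) = \frac{10}{3}$)
$\left(M{\left(g,-5 \right)} + 22\right)^{2} = \left(\frac{10}{3} + 22\right)^{2} = \left(\frac{76}{3}\right)^{2} = \frac{5776}{9}$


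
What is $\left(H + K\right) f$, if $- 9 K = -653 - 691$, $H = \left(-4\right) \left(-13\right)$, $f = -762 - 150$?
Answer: $-183616$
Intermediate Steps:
$f = -912$ ($f = -762 - 150 = -912$)
$H = 52$
$K = \frac{448}{3}$ ($K = - \frac{-653 - 691}{9} = \left(- \frac{1}{9}\right) \left(-1344\right) = \frac{448}{3} \approx 149.33$)
$\left(H + K\right) f = \left(52 + \frac{448}{3}\right) \left(-912\right) = \frac{604}{3} \left(-912\right) = -183616$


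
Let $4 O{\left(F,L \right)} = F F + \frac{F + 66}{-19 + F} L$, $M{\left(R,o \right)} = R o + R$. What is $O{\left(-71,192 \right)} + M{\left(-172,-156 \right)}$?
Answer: $\frac{335075}{12} \approx 27923.0$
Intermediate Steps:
$M{\left(R,o \right)} = R + R o$
$O{\left(F,L \right)} = \frac{F^{2}}{4} + \frac{L \left(66 + F\right)}{4 \left(-19 + F\right)}$ ($O{\left(F,L \right)} = \frac{F F + \frac{F + 66}{-19 + F} L}{4} = \frac{F^{2} + \frac{66 + F}{-19 + F} L}{4} = \frac{F^{2} + \frac{L \left(66 + F\right)}{-19 + F}}{4} = \frac{F^{2}}{4} + \frac{L \left(66 + F\right)}{4 \left(-19 + F\right)}$)
$O{\left(-71,192 \right)} + M{\left(-172,-156 \right)} = \frac{\left(-71\right)^{3} - 19 \left(-71\right)^{2} + 66 \cdot 192 - 13632}{4 \left(-19 - 71\right)} - 172 \left(1 - 156\right) = \frac{-357911 - 95779 + 12672 - 13632}{4 \left(-90\right)} - -26660 = \frac{1}{4} \left(- \frac{1}{90}\right) \left(-357911 - 95779 + 12672 - 13632\right) + 26660 = \frac{1}{4} \left(- \frac{1}{90}\right) \left(-454650\right) + 26660 = \frac{15155}{12} + 26660 = \frac{335075}{12}$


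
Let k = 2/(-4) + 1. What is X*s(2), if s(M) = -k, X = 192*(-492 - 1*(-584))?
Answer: -8832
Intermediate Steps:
k = ½ (k = 2*(-¼) + 1 = -½ + 1 = ½ ≈ 0.50000)
X = 17664 (X = 192*(-492 + 584) = 192*92 = 17664)
s(M) = -½ (s(M) = -1*½ = -½)
X*s(2) = 17664*(-½) = -8832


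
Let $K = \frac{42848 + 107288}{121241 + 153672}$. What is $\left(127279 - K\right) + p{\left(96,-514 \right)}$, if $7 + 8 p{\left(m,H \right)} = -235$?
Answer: $\frac{139928741891}{1099652} \approx 1.2725 \cdot 10^{5}$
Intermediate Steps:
$p{\left(m,H \right)} = - \frac{121}{4}$ ($p{\left(m,H \right)} = - \frac{7}{8} + \frac{1}{8} \left(-235\right) = - \frac{7}{8} - \frac{235}{8} = - \frac{121}{4}$)
$K = \frac{150136}{274913} \approx 0.54612$
$\left(127279 - K\right) + p{\left(96,-514 \right)} = \left(127279 - \frac{150136}{274913}\right) - \frac{121}{4} = \frac{34990501591}{274913} - \frac{121}{4} = \frac{139928741891}{1099652}$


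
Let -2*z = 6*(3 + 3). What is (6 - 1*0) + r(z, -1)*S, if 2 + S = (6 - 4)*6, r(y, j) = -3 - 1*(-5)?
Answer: 26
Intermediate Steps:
z = -18 (z = -3*(3 + 3) = -3*6 = -½*36 = -18)
r(y, j) = 2 (r(y, j) = -3 + 5 = 2)
S = 10 (S = -2 + (6 - 4)*6 = -2 + 2*6 = -2 + 12 = 10)
(6 - 1*0) + r(z, -1)*S = (6 - 1*0) + 2*10 = (6 + 0) + 20 = 6 + 20 = 26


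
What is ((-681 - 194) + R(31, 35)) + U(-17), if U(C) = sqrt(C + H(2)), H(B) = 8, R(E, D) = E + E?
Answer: -813 + 3*I ≈ -813.0 + 3.0*I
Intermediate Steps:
R(E, D) = 2*E
U(C) = sqrt(8 + C) (U(C) = sqrt(C + 8) = sqrt(8 + C))
((-681 - 194) + R(31, 35)) + U(-17) = ((-681 - 194) + 2*31) + sqrt(8 - 17) = (-875 + 62) + sqrt(-9) = -813 + 3*I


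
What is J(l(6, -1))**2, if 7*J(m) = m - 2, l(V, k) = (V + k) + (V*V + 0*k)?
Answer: 1521/49 ≈ 31.041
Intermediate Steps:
l(V, k) = V + k + V**2 (l(V, k) = (V + k) + (V**2 + 0) = (V + k) + V**2 = V + k + V**2)
J(m) = -2/7 + m/7 (J(m) = (m - 2)/7 = (-2 + m)/7 = -2/7 + m/7)
J(l(6, -1))**2 = (-2/7 + (6 - 1 + 6**2)/7)**2 = (-2/7 + (6 - 1 + 36)/7)**2 = (-2/7 + (1/7)*41)**2 = (-2/7 + 41/7)**2 = (39/7)**2 = 1521/49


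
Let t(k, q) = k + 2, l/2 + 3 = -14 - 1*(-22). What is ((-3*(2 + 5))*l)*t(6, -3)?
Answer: -1680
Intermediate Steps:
l = 10 (l = -6 + 2*(-14 - 1*(-22)) = -6 + 2*(-14 + 22) = -6 + 2*8 = -6 + 16 = 10)
t(k, q) = 2 + k
((-3*(2 + 5))*l)*t(6, -3) = (-3*(2 + 5)*10)*(2 + 6) = (-3*7*10)*8 = -21*10*8 = -210*8 = -1680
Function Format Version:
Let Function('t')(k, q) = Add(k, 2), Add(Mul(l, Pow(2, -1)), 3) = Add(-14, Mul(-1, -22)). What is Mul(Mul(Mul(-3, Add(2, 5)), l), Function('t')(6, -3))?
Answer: -1680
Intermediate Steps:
l = 10 (l = Add(-6, Mul(2, Add(-14, Mul(-1, -22)))) = Add(-6, Mul(2, Add(-14, 22))) = Add(-6, Mul(2, 8)) = Add(-6, 16) = 10)
Function('t')(k, q) = Add(2, k)
Mul(Mul(Mul(-3, Add(2, 5)), l), Function('t')(6, -3)) = Mul(Mul(Mul(-3, Add(2, 5)), 10), Add(2, 6)) = Mul(Mul(Mul(-3, 7), 10), 8) = Mul(Mul(-21, 10), 8) = Mul(-210, 8) = -1680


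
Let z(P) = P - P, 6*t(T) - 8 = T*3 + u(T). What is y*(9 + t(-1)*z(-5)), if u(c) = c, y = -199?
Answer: -1791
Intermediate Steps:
t(T) = 4/3 + 2*T/3 (t(T) = 4/3 + (T*3 + T)/6 = 4/3 + (3*T + T)/6 = 4/3 + (4*T)/6 = 4/3 + 2*T/3)
z(P) = 0
y*(9 + t(-1)*z(-5)) = -199*(9 + (4/3 + (⅔)*(-1))*0) = -199*(9 + (4/3 - ⅔)*0) = -199*(9 + (⅔)*0) = -199*(9 + 0) = -199*9 = -1791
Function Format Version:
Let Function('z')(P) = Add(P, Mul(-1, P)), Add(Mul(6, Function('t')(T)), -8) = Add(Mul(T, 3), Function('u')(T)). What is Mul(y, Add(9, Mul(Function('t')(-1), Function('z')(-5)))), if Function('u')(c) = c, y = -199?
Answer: -1791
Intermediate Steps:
Function('t')(T) = Add(Rational(4, 3), Mul(Rational(2, 3), T)) (Function('t')(T) = Add(Rational(4, 3), Mul(Rational(1, 6), Add(Mul(T, 3), T))) = Add(Rational(4, 3), Mul(Rational(1, 6), Add(Mul(3, T), T))) = Add(Rational(4, 3), Mul(Rational(1, 6), Mul(4, T))) = Add(Rational(4, 3), Mul(Rational(2, 3), T)))
Function('z')(P) = 0
Mul(y, Add(9, Mul(Function('t')(-1), Function('z')(-5)))) = Mul(-199, Add(9, Mul(Add(Rational(4, 3), Mul(Rational(2, 3), -1)), 0))) = Mul(-199, Add(9, Mul(Add(Rational(4, 3), Rational(-2, 3)), 0))) = Mul(-199, Add(9, Mul(Rational(2, 3), 0))) = Mul(-199, Add(9, 0)) = Mul(-199, 9) = -1791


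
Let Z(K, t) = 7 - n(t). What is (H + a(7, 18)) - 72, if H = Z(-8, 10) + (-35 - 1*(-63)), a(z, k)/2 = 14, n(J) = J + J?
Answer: -29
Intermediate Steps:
n(J) = 2*J
a(z, k) = 28 (a(z, k) = 2*14 = 28)
Z(K, t) = 7 - 2*t
H = 15 (H = (7 - 2*10) + (-35 - 1*(-63)) = (7 - 20) + (-35 + 63) = -13 + 28 = 15)
(H + a(7, 18)) - 72 = (15 + 28) - 72 = 43 - 72 = -29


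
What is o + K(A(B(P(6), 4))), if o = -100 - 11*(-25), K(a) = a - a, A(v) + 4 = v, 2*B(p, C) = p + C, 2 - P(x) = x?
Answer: 175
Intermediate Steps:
P(x) = 2 - x
B(p, C) = C/2 + p/2 (B(p, C) = (p + C)/2 = (C + p)/2 = C/2 + p/2)
A(v) = -4 + v
K(a) = 0
o = 175 (o = -100 + 275 = 175)
o + K(A(B(P(6), 4))) = 175 + 0 = 175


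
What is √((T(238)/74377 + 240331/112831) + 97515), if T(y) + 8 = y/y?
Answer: 15*√30523377039958488861633/8392031287 ≈ 312.28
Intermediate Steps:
T(y) = -7 (T(y) = -8 + y/y = -8 + 1 = -7)
√((T(238)/74377 + 240331/112831) + 97515) = √((-7/74377 + 240331/112831) + 97515) = √(17874308970/8392031287 + 97515) = √(818366805260775/8392031287) = 15*√30523377039958488861633/8392031287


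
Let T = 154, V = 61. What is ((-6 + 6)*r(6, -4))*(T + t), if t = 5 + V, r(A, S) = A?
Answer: 0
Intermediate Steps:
t = 66 (t = 5 + 61 = 66)
((-6 + 6)*r(6, -4))*(T + t) = ((-6 + 6)*6)*(154 + 66) = (0*6)*220 = 0*220 = 0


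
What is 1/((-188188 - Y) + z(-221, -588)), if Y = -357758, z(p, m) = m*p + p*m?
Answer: 1/429466 ≈ 2.3285e-6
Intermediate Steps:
z(p, m) = 2*m*p (z(p, m) = m*p + m*p = 2*m*p)
1/((-188188 - Y) + z(-221, -588)) = 1/((-188188 - 1*(-357758)) + 2*(-588)*(-221)) = 1/((-188188 + 357758) + 259896) = 1/(169570 + 259896) = 1/429466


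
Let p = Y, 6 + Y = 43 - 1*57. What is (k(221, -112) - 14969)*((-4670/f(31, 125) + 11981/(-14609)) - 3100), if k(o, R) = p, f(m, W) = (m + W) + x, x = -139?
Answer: 12565608562923/248353 ≈ 5.0596e+7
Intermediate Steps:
f(m, W) = -139 + W + m (f(m, W) = (m + W) - 139 = (W + m) - 139 = -139 + W + m)
Y = -20 (Y = -6 + (43 - 1*57) = -6 + (43 - 57) = -6 - 14 = -20)
p = -20
k(o, R) = -20
(k(221, -112) - 14969)*((-4670/f(31, 125) + 11981/(-14609)) - 3100) = (-20 - 14969)*((-4670/(-139 + 125 + 31) + 11981/(-14609)) - 3100) = -14989*((-4670/17 + 11981*(-1/14609)) - 3100) = -14989*((-4670*1/17 - 11981/14609) - 3100) = -14989*((-4670/17 - 11981/14609) - 3100) = -14989*(-68427707/248353 - 3100) = -14989*(-838322007/248353) = 12565608562923/248353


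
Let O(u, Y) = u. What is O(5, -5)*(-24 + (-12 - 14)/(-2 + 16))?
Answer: -905/7 ≈ -129.29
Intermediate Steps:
O(5, -5)*(-24 + (-12 - 14)/(-2 + 16)) = 5*(-24 + (-12 - 14)/(-2 + 16)) = 5*(-24 - 26/14) = 5*(-24 - 26*1/14) = 5*(-24 - 13/7) = 5*(-181/7) = -905/7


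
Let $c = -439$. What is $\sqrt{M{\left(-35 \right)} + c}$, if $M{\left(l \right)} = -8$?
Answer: $i \sqrt{447} \approx 21.142 i$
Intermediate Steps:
$\sqrt{M{\left(-35 \right)} + c} = \sqrt{-8 - 439} = \sqrt{-447} = i \sqrt{447}$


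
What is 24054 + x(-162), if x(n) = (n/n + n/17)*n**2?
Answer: -3396462/17 ≈ -1.9979e+5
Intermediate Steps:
x(n) = n**2*(1 + n/17) (x(n) = (1 + n*(1/17))*n**2 = (1 + n/17)*n**2 = n**2*(1 + n/17))
24054 + x(-162) = 24054 + (1/17)*(-162)**2*(17 - 162) = 24054 + (1/17)*26244*(-145) = 24054 - 3805380/17 = -3396462/17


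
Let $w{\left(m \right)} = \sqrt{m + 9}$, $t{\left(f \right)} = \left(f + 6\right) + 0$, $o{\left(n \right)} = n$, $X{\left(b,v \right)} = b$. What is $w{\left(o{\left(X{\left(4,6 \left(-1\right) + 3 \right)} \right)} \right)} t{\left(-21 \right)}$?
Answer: $- 15 \sqrt{13} \approx -54.083$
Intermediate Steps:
$t{\left(f \right)} = 6 + f$ ($t{\left(f \right)} = \left(6 + f\right) + 0 = 6 + f$)
$w{\left(m \right)} = \sqrt{9 + m}$
$w{\left(o{\left(X{\left(4,6 \left(-1\right) + 3 \right)} \right)} \right)} t{\left(-21 \right)} = \sqrt{9 + 4} \left(6 - 21\right) = \sqrt{13} \left(-15\right) = - 15 \sqrt{13}$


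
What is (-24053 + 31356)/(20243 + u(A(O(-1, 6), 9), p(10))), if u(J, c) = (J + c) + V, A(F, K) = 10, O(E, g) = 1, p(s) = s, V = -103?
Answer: 7303/20160 ≈ 0.36225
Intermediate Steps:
u(J, c) = -103 + J + c (u(J, c) = (J + c) - 103 = -103 + J + c)
(-24053 + 31356)/(20243 + u(A(O(-1, 6), 9), p(10))) = (-24053 + 31356)/(20243 + (-103 + 10 + 10)) = 7303/(20243 - 83) = 7303/20160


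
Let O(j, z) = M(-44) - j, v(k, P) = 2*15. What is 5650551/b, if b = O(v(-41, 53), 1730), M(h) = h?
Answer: -5650551/74 ≈ -76359.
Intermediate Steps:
v(k, P) = 30
O(j, z) = -44 - j
b = -74 (b = -44 - 1*30 = -44 - 30 = -74)
5650551/b = 5650551/(-74) = 5650551*(-1/74) = -5650551/74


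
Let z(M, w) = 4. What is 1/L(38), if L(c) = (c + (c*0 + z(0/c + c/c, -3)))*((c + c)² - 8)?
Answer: 1/242256 ≈ 4.1279e-6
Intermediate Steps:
L(c) = (-8 + 4*c²)*(4 + c) (L(c) = (c + (c*0 + 4))*((c + c)² - 8) = (c + (0 + 4))*((2*c)² - 8) = (c + 4)*(4*c² - 8) = (4 + c)*(-8 + 4*c²) = (-8 + 4*c²)*(4 + c))
1/L(38) = 1/(-32 - 8*38 + 4*38³ + 16*38²) = 1/(-32 - 304 + 4*54872 + 16*1444) = 1/(-32 - 304 + 219488 + 23104) = 1/242256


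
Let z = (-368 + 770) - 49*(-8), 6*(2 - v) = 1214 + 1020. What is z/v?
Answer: -2382/1111 ≈ -2.1440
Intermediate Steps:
v = -1111/3 (v = 2 - (1214 + 1020)/6 = 2 - ⅙*2234 = 2 - 1117/3 = -1111/3 ≈ -370.33)
z = 794 (z = 402 + 392 = 794)
z/v = 794/(-1111/3) = 794*(-3/1111) = -2382/1111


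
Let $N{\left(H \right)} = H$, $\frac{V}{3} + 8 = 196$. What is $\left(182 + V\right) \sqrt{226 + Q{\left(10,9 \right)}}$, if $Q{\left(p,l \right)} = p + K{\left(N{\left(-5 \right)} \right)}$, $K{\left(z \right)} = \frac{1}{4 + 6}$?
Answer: $\frac{373 \sqrt{23610}}{5} \approx 11463.0$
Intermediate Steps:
$V = 564$ ($V = -24 + 3 \cdot 196 = -24 + 588 = 564$)
$K{\left(z \right)} = \frac{1}{10}$
$Q{\left(p,l \right)} = \frac{1}{10} + p$ ($Q{\left(p,l \right)} = p + \frac{1}{10} = \frac{1}{10} + p$)
$\left(182 + V\right) \sqrt{226 + Q{\left(10,9 \right)}} = \left(182 + 564\right) \sqrt{226 + \left(\frac{1}{10} + 10\right)} = 746 \sqrt{226 + \frac{101}{10}} = 746 \sqrt{\frac{2361}{10}} = 746 \frac{\sqrt{23610}}{10} = \frac{373 \sqrt{23610}}{5}$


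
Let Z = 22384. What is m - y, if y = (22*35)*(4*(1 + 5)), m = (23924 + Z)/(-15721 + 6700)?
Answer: -55584796/3007 ≈ -18485.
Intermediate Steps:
m = -15436/3007 (m = (23924 + 22384)/(-15721 + 6700) = 46308/(-9021) = 46308*(-1/9021) = -15436/3007 ≈ -5.1334)
y = 18480 (y = 770*(4*6) = 770*24 = 18480)
m - y = -15436/3007 - 1*18480 = -15436/3007 - 18480 = -55584796/3007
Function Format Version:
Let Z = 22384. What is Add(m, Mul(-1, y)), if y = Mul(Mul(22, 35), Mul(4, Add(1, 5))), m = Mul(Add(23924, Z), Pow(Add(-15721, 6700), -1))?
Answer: Rational(-55584796, 3007) ≈ -18485.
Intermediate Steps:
m = Rational(-15436, 3007) (m = Mul(Add(23924, 22384), Pow(Add(-15721, 6700), -1)) = Mul(46308, Pow(-9021, -1)) = Mul(46308, Rational(-1, 9021)) = Rational(-15436, 3007) ≈ -5.1334)
y = 18480 (y = Mul(770, Mul(4, 6)) = Mul(770, 24) = 18480)
Add(m, Mul(-1, y)) = Add(Rational(-15436, 3007), Mul(-1, 18480)) = Add(Rational(-15436, 3007), -18480) = Rational(-55584796, 3007)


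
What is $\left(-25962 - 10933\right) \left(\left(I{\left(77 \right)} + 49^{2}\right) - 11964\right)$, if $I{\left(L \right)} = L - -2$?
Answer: $349912180$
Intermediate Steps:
$I{\left(L \right)} = 2 + L$ ($I{\left(L \right)} = L + 2 = 2 + L$)
$\left(-25962 - 10933\right) \left(\left(I{\left(77 \right)} + 49^{2}\right) - 11964\right) = \left(-25962 - 10933\right) \left(\left(\left(2 + 77\right) + 49^{2}\right) - 11964\right) = - 36895 \left(\left(79 + 2401\right) - 11964\right) = - 36895 \left(2480 - 11964\right) = \left(-36895\right) \left(-9484\right) = 349912180$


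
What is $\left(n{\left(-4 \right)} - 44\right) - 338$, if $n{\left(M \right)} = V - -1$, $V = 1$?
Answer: $-380$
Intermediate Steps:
$n{\left(M \right)} = 2$ ($n{\left(M \right)} = 1 - -1 = 1 + 1 = 2$)
$\left(n{\left(-4 \right)} - 44\right) - 338 = \left(2 - 44\right) - 338 = -42 - 338 = -380$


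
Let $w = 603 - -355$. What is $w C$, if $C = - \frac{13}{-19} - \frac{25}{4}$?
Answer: $- \frac{202617}{38} \approx -5332.0$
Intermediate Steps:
$w = 958$ ($w = 603 + 355 = 958$)
$C = - \frac{423}{76}$ ($C = \left(-13\right) \left(- \frac{1}{19}\right) - \frac{25}{4} = \frac{13}{19} - \frac{25}{4} = - \frac{423}{76} \approx -5.5658$)
$w C = 958 \left(- \frac{423}{76}\right) = - \frac{202617}{38}$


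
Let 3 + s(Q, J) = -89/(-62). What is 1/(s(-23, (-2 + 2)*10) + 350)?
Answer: 62/21603 ≈ 0.0028700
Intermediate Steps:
s(Q, J) = -97/62 (s(Q, J) = -3 - 89/(-62) = -3 - 89*(-1/62) = -3 + 89/62 = -97/62)
1/(s(-23, (-2 + 2)*10) + 350) = 1/(-97/62 + 350) = 1/(21603/62) = 62/21603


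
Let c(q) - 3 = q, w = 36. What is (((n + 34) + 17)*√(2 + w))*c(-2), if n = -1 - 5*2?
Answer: 40*√38 ≈ 246.58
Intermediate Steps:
c(q) = 3 + q
n = -11 (n = -1 - 10 = -11)
(((n + 34) + 17)*√(2 + w))*c(-2) = (((-11 + 34) + 17)*√(2 + 36))*(3 - 2) = ((23 + 17)*√38)*1 = (40*√38)*1 = 40*√38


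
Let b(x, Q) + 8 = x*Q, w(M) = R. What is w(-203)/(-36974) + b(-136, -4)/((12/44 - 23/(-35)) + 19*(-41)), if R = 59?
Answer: -114143709/165310754 ≈ -0.69048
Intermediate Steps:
w(M) = 59
b(x, Q) = -8 + Q*x (b(x, Q) = -8 + x*Q = -8 + Q*x)
w(-203)/(-36974) + b(-136, -4)/((12/44 - 23/(-35)) + 19*(-41)) = 59/(-36974) + (-8 - 4*(-136))/((12/44 - 23/(-35)) + 19*(-41)) = 59*(-1/36974) + (-8 + 544)/((12*(1/44) - 23*(-1/35)) - 779) = -59/36974 + 536/((3/11 + 23/35) - 779) = -59/36974 + 536/(358/385 - 779) = -59/36974 + 536/(-299557/385) = -59/36974 + 536*(-385/299557) = -59/36974 - 3080/4471 = -114143709/165310754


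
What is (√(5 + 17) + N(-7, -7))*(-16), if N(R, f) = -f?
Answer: -112 - 16*√22 ≈ -187.05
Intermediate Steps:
(√(5 + 17) + N(-7, -7))*(-16) = (√(5 + 17) - 1*(-7))*(-16) = (√22 + 7)*(-16) = (7 + √22)*(-16) = -112 - 16*√22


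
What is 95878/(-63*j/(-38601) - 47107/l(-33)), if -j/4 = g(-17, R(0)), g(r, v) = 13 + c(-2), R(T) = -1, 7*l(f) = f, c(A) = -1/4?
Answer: 6785142243/707140840 ≈ 9.5952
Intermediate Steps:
c(A) = -1/4 (c(A) = -1*1/4 = -1/4)
l(f) = f/7
g(r, v) = 51/4 (g(r, v) = 13 - 1/4 = 51/4)
j = -51 (j = -4*51/4 = -51)
95878/(-63*j/(-38601) - 47107/l(-33)) = 95878/(-63*(-51)/(-38601) - 47107/((1/7)*(-33))) = 95878/(3213*(-1/38601) - 47107/(-33/7)) = 95878/(-357/4289 - 47107*(-7/33)) = 95878/(-357/4289 + 329749/33) = 95878/(1414281680/141537) = 95878*(141537/1414281680) = 6785142243/707140840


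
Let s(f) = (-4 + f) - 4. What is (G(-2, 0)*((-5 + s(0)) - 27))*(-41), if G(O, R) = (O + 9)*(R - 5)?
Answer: -57400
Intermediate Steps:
G(O, R) = (-5 + R)*(9 + O) (G(O, R) = (9 + O)*(-5 + R) = (-5 + R)*(9 + O))
s(f) = -8 + f
(G(-2, 0)*((-5 + s(0)) - 27))*(-41) = ((-45 - 5*(-2) + 9*0 - 2*0)*((-5 + (-8 + 0)) - 27))*(-41) = ((-45 + 10 + 0 + 0)*((-5 - 8) - 27))*(-41) = -35*(-13 - 27)*(-41) = -35*(-40)*(-41) = 1400*(-41) = -57400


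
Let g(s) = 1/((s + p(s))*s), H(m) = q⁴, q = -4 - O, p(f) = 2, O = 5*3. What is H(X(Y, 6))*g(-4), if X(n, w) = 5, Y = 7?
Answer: 130321/8 ≈ 16290.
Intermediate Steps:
O = 15
q = -19 (q = -4 - 1*15 = -4 - 15 = -19)
H(m) = 130321 (H(m) = (-19)⁴ = 130321)
g(s) = 1/(s*(2 + s)) (g(s) = 1/((s + 2)*s) = 1/((2 + s)*s) = 1/(s*(2 + s)))
H(X(Y, 6))*g(-4) = 130321*(1/((-4)*(2 - 4))) = 130321*(-¼/(-2)) = 130321*(-¼*(-½)) = 130321*(⅛) = 130321/8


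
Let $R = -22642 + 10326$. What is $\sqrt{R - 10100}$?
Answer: $4 i \sqrt{1401} \approx 149.72 i$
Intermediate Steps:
$R = -12316$
$\sqrt{R - 10100} = \sqrt{-12316 - 10100} = \sqrt{-22416} = 4 i \sqrt{1401}$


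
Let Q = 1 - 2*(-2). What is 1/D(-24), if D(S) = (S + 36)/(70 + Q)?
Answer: 25/4 ≈ 6.2500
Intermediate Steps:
Q = 5 (Q = 1 + 4 = 5)
D(S) = 12/25 + S/75 (D(S) = (S + 36)/(70 + 5) = (36 + S)/75 = (36 + S)*(1/75) = 12/25 + S/75)
1/D(-24) = 1/(12/25 + (1/75)*(-24)) = 1/(12/25 - 8/25) = 1/(4/25) = 25/4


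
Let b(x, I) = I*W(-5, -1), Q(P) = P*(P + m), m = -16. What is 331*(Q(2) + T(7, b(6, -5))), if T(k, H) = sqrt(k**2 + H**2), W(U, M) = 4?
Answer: -9268 + 331*sqrt(449) ≈ -2254.2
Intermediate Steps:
Q(P) = P*(-16 + P) (Q(P) = P*(P - 16) = P*(-16 + P))
b(x, I) = 4*I (b(x, I) = I*4 = 4*I)
T(k, H) = sqrt(H**2 + k**2)
331*(Q(2) + T(7, b(6, -5))) = 331*(2*(-16 + 2) + sqrt((4*(-5))**2 + 7**2)) = 331*(2*(-14) + sqrt((-20)**2 + 49)) = 331*(-28 + sqrt(400 + 49)) = 331*(-28 + sqrt(449)) = -9268 + 331*sqrt(449)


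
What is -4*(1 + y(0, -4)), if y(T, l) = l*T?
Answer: -4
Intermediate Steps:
y(T, l) = T*l
-4*(1 + y(0, -4)) = -4*(1 + 0*(-4)) = -4*(1 + 0) = -4*1 = -4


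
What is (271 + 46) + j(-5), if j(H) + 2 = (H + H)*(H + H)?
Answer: 415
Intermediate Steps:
j(H) = -2 + 4*H² (j(H) = -2 + (H + H)*(H + H) = -2 + (2*H)*(2*H) = -2 + 4*H²)
(271 + 46) + j(-5) = (271 + 46) + (-2 + 4*(-5)²) = 317 + (-2 + 4*25) = 317 + (-2 + 100) = 317 + 98 = 415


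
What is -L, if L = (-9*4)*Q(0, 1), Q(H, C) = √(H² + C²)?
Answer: 36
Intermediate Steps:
Q(H, C) = √(C² + H²)
L = -36 (L = (-9*4)*√(1² + 0²) = -36*√(1 + 0) = -36*√1 = -36*1 = -36)
-L = -1*(-36) = 36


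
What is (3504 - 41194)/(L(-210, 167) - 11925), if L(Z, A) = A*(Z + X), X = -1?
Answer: 18845/23581 ≈ 0.79916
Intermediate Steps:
L(Z, A) = A*(-1 + Z) (L(Z, A) = A*(Z - 1) = A*(-1 + Z))
(3504 - 41194)/(L(-210, 167) - 11925) = (3504 - 41194)/(167*(-1 - 210) - 11925) = -37690/(167*(-211) - 11925) = -37690/(-35237 - 11925) = -37690/(-47162) = -37690*(-1/47162) = 18845/23581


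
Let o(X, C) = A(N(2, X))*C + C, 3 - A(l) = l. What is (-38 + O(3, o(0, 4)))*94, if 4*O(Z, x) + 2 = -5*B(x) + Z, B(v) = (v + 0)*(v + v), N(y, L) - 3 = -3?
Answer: -127417/2 ≈ -63709.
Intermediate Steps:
N(y, L) = 0 (N(y, L) = 3 - 3 = 0)
B(v) = 2*v² (B(v) = v*(2*v) = 2*v²)
A(l) = 3 - l
o(X, C) = 4*C (o(X, C) = (3 - 1*0)*C + C = (3 + 0)*C + C = 3*C + C = 4*C)
O(Z, x) = -½ - 5*x²/2 + Z/4 (O(Z, x) = -½ + (-10*x² + Z)/4 = -½ + (Z - 10*x²)/4 = -½ + (-5*x²/2 + Z/4) = -½ - 5*x²/2 + Z/4)
(-38 + O(3, o(0, 4)))*94 = (-38 + (-½ - 5*(4*4)²/2 + (¼)*3))*94 = (-38 + (-½ - 5/2*16² + ¾))*94 = (-38 + (-½ - 5/2*256 + ¾))*94 = (-38 + (-½ - 640 + ¾))*94 = (-38 - 2559/4)*94 = -2711/4*94 = -127417/2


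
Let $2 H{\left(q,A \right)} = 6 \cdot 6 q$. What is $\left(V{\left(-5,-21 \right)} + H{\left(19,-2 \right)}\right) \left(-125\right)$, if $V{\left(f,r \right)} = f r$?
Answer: $-55875$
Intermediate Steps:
$H{\left(q,A \right)} = 18 q$ ($H{\left(q,A \right)} = \frac{6 \cdot 6 q}{2} = \frac{36 q}{2} = 18 q$)
$\left(V{\left(-5,-21 \right)} + H{\left(19,-2 \right)}\right) \left(-125\right) = \left(\left(-5\right) \left(-21\right) + 18 \cdot 19\right) \left(-125\right) = \left(105 + 342\right) \left(-125\right) = 447 \left(-125\right) = -55875$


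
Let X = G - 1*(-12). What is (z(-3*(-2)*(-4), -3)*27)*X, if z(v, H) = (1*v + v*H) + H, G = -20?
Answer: -9720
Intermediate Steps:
z(v, H) = H + v + H*v (z(v, H) = (v + H*v) + H = H + v + H*v)
X = -8 (X = -20 - 1*(-12) = -20 + 12 = -8)
(z(-3*(-2)*(-4), -3)*27)*X = ((-3 - 3*(-2)*(-4) - 3*(-3*(-2))*(-4))*27)*(-8) = ((-3 + 6*(-4) - 18*(-4))*27)*(-8) = ((-3 - 24 - 3*(-24))*27)*(-8) = ((-3 - 24 + 72)*27)*(-8) = (45*27)*(-8) = 1215*(-8) = -9720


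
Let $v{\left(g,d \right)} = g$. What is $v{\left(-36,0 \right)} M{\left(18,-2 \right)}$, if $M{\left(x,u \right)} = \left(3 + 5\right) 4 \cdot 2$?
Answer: $-2304$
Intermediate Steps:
$M{\left(x,u \right)} = 64$ ($M{\left(x,u \right)} = 8 \cdot 4 \cdot 2 = 32 \cdot 2 = 64$)
$v{\left(-36,0 \right)} M{\left(18,-2 \right)} = \left(-36\right) 64 = -2304$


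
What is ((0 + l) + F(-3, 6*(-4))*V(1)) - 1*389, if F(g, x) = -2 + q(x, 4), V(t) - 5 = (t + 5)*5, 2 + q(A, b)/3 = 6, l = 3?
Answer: -36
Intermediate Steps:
q(A, b) = 12 (q(A, b) = -6 + 3*6 = -6 + 18 = 12)
V(t) = 30 + 5*t (V(t) = 5 + (t + 5)*5 = 5 + (5 + t)*5 = 5 + (25 + 5*t) = 30 + 5*t)
F(g, x) = 10 (F(g, x) = -2 + 12 = 10)
((0 + l) + F(-3, 6*(-4))*V(1)) - 1*389 = ((0 + 3) + 10*(30 + 5*1)) - 1*389 = (3 + 10*(30 + 5)) - 389 = (3 + 10*35) - 389 = (3 + 350) - 389 = 353 - 389 = -36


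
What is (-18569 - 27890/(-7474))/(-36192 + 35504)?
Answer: 8672301/321382 ≈ 26.984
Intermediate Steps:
(-18569 - 27890/(-7474))/(-36192 + 35504) = (-18569 - 27890*(-1/7474))/(-688) = (-18569 + 13945/3737)*(-1/688) = -69378408/3737*(-1/688) = 8672301/321382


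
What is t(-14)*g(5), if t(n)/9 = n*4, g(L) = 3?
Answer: -1512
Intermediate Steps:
t(n) = 36*n (t(n) = 9*(n*4) = 9*(4*n) = 36*n)
t(-14)*g(5) = (36*(-14))*3 = -504*3 = -1512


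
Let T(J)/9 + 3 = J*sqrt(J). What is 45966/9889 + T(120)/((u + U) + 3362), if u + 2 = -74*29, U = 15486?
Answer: 767365197/165146300 + 108*sqrt(30)/835 ≈ 5.3550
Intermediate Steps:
T(J) = -27 + 9*J**(3/2) (T(J) = -27 + 9*(J*sqrt(J)) = -27 + 9*J**(3/2))
u = -2148 (u = -2 - 74*29 = -2 - 2146 = -2148)
45966/9889 + T(120)/((u + U) + 3362) = 45966/9889 + (-27 + 9*120**(3/2))/((-2148 + 15486) + 3362) = 45966*(1/9889) + (-27 + 9*(240*sqrt(30)))/(13338 + 3362) = 45966/9889 + (-27 + 2160*sqrt(30))/16700 = 45966/9889 + (-27 + 2160*sqrt(30))*(1/16700) = 45966/9889 + (-27/16700 + 108*sqrt(30)/835) = 767365197/165146300 + 108*sqrt(30)/835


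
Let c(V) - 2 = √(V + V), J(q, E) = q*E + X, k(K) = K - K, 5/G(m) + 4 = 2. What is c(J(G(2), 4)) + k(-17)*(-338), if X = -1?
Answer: 2 + I*√22 ≈ 2.0 + 4.6904*I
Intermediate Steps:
G(m) = -5/2 (G(m) = 5/(-4 + 2) = 5/(-2) = 5*(-½) = -5/2)
k(K) = 0
J(q, E) = -1 + E*q (J(q, E) = q*E - 1 = E*q - 1 = -1 + E*q)
c(V) = 2 + √2*√V (c(V) = 2 + √(V + V) = 2 + √(2*V) = 2 + √2*√V)
c(J(G(2), 4)) + k(-17)*(-338) = (2 + √2*√(-1 + 4*(-5/2))) + 0*(-338) = (2 + √2*√(-1 - 10)) + 0 = (2 + √2*√(-11)) + 0 = (2 + √2*(I*√11)) + 0 = (2 + I*√22) + 0 = 2 + I*√22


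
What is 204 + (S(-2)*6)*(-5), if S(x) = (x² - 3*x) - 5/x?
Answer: -171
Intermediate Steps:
S(x) = x² - 5/x - 3*x
204 + (S(-2)*6)*(-5) = 204 + (((-5 + (-2)²*(-3 - 2))/(-2))*6)*(-5) = 204 + (-(-5 + 4*(-5))/2*6)*(-5) = 204 + (-(-5 - 20)/2*6)*(-5) = 204 + (-½*(-25)*6)*(-5) = 204 + ((25/2)*6)*(-5) = 204 + 75*(-5) = 204 - 375 = -171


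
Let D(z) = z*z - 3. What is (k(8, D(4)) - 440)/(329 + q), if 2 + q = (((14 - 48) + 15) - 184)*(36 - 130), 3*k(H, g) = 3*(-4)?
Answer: -444/19409 ≈ -0.022876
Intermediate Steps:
D(z) = -3 + z**2 (D(z) = z**2 - 3 = -3 + z**2)
k(H, g) = -4 (k(H, g) = (3*(-4))/3 = (1/3)*(-12) = -4)
q = 19080 (q = -2 + (((14 - 48) + 15) - 184)*(36 - 130) = -2 + ((-34 + 15) - 184)*(-94) = -2 + (-19 - 184)*(-94) = -2 - 203*(-94) = -2 + 19082 = 19080)
(k(8, D(4)) - 440)/(329 + q) = (-4 - 440)/(329 + 19080) = -444/19409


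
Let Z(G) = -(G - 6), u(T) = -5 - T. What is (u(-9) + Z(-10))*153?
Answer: 3060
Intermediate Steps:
Z(G) = 6 - G (Z(G) = -(-6 + G) = 6 - G)
(u(-9) + Z(-10))*153 = ((-5 - 1*(-9)) + (6 - 1*(-10)))*153 = ((-5 + 9) + (6 + 10))*153 = (4 + 16)*153 = 20*153 = 3060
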